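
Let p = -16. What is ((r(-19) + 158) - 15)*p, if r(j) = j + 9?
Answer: -2128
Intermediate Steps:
r(j) = 9 + j
((r(-19) + 158) - 15)*p = (((9 - 19) + 158) - 15)*(-16) = ((-10 + 158) - 15)*(-16) = (148 - 15)*(-16) = 133*(-16) = -2128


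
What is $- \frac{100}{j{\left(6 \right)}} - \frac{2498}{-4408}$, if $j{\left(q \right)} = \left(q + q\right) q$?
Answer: $- \frac{16309}{19836} \approx -0.82219$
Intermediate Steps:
$j{\left(q \right)} = 2 q^{2}$ ($j{\left(q \right)} = 2 q q = 2 q^{2}$)
$- \frac{100}{j{\left(6 \right)}} - \frac{2498}{-4408} = - \frac{100}{2 \cdot 6^{2}} - \frac{2498}{-4408} = - \frac{100}{2 \cdot 36} - - \frac{1249}{2204} = - \frac{100}{72} + \frac{1249}{2204} = \left(-100\right) \frac{1}{72} + \frac{1249}{2204} = - \frac{25}{18} + \frac{1249}{2204} = - \frac{16309}{19836}$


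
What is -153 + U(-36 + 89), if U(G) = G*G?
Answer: 2656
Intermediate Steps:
U(G) = G²
-153 + U(-36 + 89) = -153 + (-36 + 89)² = -153 + 53² = -153 + 2809 = 2656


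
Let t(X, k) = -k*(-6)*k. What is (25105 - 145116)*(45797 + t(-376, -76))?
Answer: -9655244983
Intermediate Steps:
t(X, k) = 6*k**2 (t(X, k) = -(-6*k)*k = -(-6)*k**2 = 6*k**2)
(25105 - 145116)*(45797 + t(-376, -76)) = (25105 - 145116)*(45797 + 6*(-76)**2) = -120011*(45797 + 6*5776) = -120011*(45797 + 34656) = -120011*80453 = -9655244983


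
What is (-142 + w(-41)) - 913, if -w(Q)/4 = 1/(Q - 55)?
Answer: -25319/24 ≈ -1055.0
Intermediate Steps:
w(Q) = -4/(-55 + Q) (w(Q) = -4/(Q - 55) = -4/(-55 + Q))
(-142 + w(-41)) - 913 = (-142 - 4/(-55 - 41)) - 913 = (-142 - 4/(-96)) - 913 = (-142 - 4*(-1/96)) - 913 = (-142 + 1/24) - 913 = -3407/24 - 913 = -25319/24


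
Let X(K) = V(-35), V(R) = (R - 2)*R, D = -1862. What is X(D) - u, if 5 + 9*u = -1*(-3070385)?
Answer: -1019575/3 ≈ -3.3986e+5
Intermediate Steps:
V(R) = R*(-2 + R) (V(R) = (-2 + R)*R = R*(-2 + R))
X(K) = 1295 (X(K) = -35*(-2 - 35) = -35*(-37) = 1295)
u = 1023460/3 (u = -5/9 + (-1*(-3070385))/9 = -5/9 + (⅑)*3070385 = -5/9 + 3070385/9 = 1023460/3 ≈ 3.4115e+5)
X(D) - u = 1295 - 1*1023460/3 = 1295 - 1023460/3 = -1019575/3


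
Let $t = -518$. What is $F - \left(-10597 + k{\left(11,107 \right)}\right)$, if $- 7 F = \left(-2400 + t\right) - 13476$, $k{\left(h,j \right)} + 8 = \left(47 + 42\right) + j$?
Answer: $12751$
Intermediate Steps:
$k{\left(h,j \right)} = 81 + j$ ($k{\left(h,j \right)} = -8 + \left(\left(47 + 42\right) + j\right) = -8 + \left(89 + j\right) = 81 + j$)
$F = 2342$ ($F = - \frac{\left(-2400 - 518\right) - 13476}{7} = - \frac{-2918 - 13476}{7} = \left(- \frac{1}{7}\right) \left(-16394\right) = 2342$)
$F - \left(-10597 + k{\left(11,107 \right)}\right) = 2342 + \left(10597 - \left(81 + 107\right)\right) = 2342 + \left(10597 - 188\right) = 2342 + 10409 = 12751$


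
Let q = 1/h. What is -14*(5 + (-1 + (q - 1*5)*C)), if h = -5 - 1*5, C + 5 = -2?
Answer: -2779/5 ≈ -555.80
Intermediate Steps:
C = -7 (C = -5 - 2 = -7)
h = -10 (h = -5 - 5 = -10)
q = -⅒ (q = 1/(-10) = -⅒ ≈ -0.10000)
-14*(5 + (-1 + (q - 1*5)*C)) = -14*(5 + (-1 + (-⅒ - 1*5)*(-7))) = -14*(5 + (-1 + (-⅒ - 5)*(-7))) = -14*(5 + (-1 - 51/10*(-7))) = -14*(5 + (-1 + 357/10)) = -14*(5 + 347/10) = -14*397/10 = -2779/5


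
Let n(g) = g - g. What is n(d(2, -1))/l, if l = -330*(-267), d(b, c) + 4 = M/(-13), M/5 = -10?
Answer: 0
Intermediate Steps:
M = -50 (M = 5*(-10) = -50)
d(b, c) = -2/13 (d(b, c) = -4 - 50/(-13) = -4 - 50*(-1/13) = -4 + 50/13 = -2/13)
n(g) = 0
l = 88110
n(d(2, -1))/l = 0/88110 = 0*(1/88110) = 0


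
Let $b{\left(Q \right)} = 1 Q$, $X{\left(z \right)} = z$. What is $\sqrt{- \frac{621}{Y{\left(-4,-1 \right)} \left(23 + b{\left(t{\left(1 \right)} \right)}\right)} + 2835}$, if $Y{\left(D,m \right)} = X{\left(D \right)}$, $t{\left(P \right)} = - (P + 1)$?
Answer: $\frac{3 \sqrt{61901}}{14} \approx 53.314$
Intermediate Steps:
$t{\left(P \right)} = -1 - P$ ($t{\left(P \right)} = - (1 + P) = -1 - P$)
$b{\left(Q \right)} = Q$
$Y{\left(D,m \right)} = D$
$\sqrt{- \frac{621}{Y{\left(-4,-1 \right)} \left(23 + b{\left(t{\left(1 \right)} \right)}\right)} + 2835} = \sqrt{- \frac{621}{\left(-4\right) \left(23 - 2\right)} + 2835} = \sqrt{- \frac{621}{\left(-4\right) 21} + 2835} = \sqrt{- \frac{621}{-84} + 2835} = \sqrt{\left(-621\right) \left(- \frac{1}{84}\right) + 2835} = \sqrt{\frac{207}{28} + 2835} = \sqrt{\frac{79587}{28}} = \frac{3 \sqrt{61901}}{14}$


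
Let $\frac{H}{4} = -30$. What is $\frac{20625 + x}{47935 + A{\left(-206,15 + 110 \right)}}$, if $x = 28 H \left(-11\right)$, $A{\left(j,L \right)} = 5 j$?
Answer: $\frac{3839}{3127} \approx 1.2277$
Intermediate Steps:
$H = -120$ ($H = 4 \left(-30\right) = -120$)
$x = 36960$ ($x = 28 \left(-120\right) \left(-11\right) = \left(-3360\right) \left(-11\right) = 36960$)
$\frac{20625 + x}{47935 + A{\left(-206,15 + 110 \right)}} = \frac{20625 + 36960}{47935 + 5 \left(-206\right)} = \frac{57585}{47935 - 1030} = \frac{57585}{46905} = 57585 \cdot \frac{1}{46905} = \frac{3839}{3127}$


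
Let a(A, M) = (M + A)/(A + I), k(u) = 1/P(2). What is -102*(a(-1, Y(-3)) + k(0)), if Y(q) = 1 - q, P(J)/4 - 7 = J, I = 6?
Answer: -1921/30 ≈ -64.033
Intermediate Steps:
P(J) = 28 + 4*J
k(u) = 1/36 (k(u) = 1/(28 + 4*2) = 1/(28 + 8) = 1/36)
a(A, M) = (A + M)/(6 + A) (a(A, M) = (M + A)/(A + 6) = (A + M)/(6 + A))
-102*(a(-1, Y(-3)) + k(0)) = -102*((-1 + (1 - 1*(-3)))/(6 - 1) + 1/36) = -102*((-1 + (1 + 3))/5 + 1/36) = -102*((-1 + 4)/5 + 1/36) = -102*((1/5)*3 + 1/36) = -102*(3/5 + 1/36) = -102*113/180 = -1921/30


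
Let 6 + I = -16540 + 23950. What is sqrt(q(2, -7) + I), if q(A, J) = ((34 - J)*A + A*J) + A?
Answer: sqrt(7474) ≈ 86.452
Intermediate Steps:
q(A, J) = A + A*J + A*(34 - J) (q(A, J) = (A*(34 - J) + A*J) + A = (A*J + A*(34 - J)) + A = A + A*J + A*(34 - J))
I = 7404 (I = -6 + (-16540 + 23950) = -6 + 7410 = 7404)
sqrt(q(2, -7) + I) = sqrt(35*2 + 7404) = sqrt(70 + 7404) = sqrt(7474)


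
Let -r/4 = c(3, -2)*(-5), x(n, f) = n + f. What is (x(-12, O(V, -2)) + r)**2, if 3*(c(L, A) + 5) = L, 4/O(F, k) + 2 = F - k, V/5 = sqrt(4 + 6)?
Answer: 1058008/125 - 368*sqrt(10)/25 ≈ 8417.5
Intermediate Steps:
V = 5*sqrt(10) (V = 5*sqrt(4 + 6) = 5*sqrt(10) ≈ 15.811)
O(F, k) = 4/(-2 + F - k) (O(F, k) = 4/(-2 + (F - k)) = 4/(-2 + F - k))
c(L, A) = -5 + L/3
x(n, f) = f + n
r = -80 (r = -4*(-5 + (1/3)*3)*(-5) = -4*(-5 + 1)*(-5) = -(-16)*(-5) = -4*20 = -80)
(x(-12, O(V, -2)) + r)**2 = ((-4/(2 - 2 - 5*sqrt(10)) - 12) - 80)**2 = ((-4*(-sqrt(10)/50) - 12) - 80)**2 = ((-(-2)*sqrt(10)/25 - 12) - 80)**2 = ((2*sqrt(10)/25 - 12) - 80)**2 = ((-12 + 2*sqrt(10)/25) - 80)**2 = (-92 + 2*sqrt(10)/25)**2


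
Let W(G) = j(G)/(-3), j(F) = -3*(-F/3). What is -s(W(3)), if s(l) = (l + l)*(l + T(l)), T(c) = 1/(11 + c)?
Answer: -9/5 ≈ -1.8000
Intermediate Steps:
j(F) = F (j(F) = -(-1)*F = F)
W(G) = -G/3 (W(G) = G/(-3) = G*(-⅓) = -G/3)
s(l) = 2*l*(l + 1/(11 + l)) (s(l) = (l + l)*(l + 1/(11 + l)) = (2*l)*(l + 1/(11 + l)) = 2*l*(l + 1/(11 + l)))
-s(W(3)) = -2*(-⅓*3)*(1 + (-⅓*3)*(11 - ⅓*3))/(11 - ⅓*3) = -2*(-1)*(1 - (11 - 1))/(11 - 1) = -2*(-1)*(1 - 1*10)/10 = -2*(-1)*(1 - 10)/10 = -2*(-1)*(-9)/10 = -1*9/5 = -9/5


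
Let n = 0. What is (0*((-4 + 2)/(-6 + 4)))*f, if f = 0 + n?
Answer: 0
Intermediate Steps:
f = 0 (f = 0 + 0 = 0)
(0*((-4 + 2)/(-6 + 4)))*f = (0*((-4 + 2)/(-6 + 4)))*0 = (0*(-2/(-2)))*0 = (0*(-2*(-1/2)))*0 = (0*1)*0 = 0*0 = 0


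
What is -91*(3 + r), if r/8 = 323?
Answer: -235417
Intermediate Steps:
r = 2584 (r = 8*323 = 2584)
-91*(3 + r) = -91*(3 + 2584) = -91*2587 = -235417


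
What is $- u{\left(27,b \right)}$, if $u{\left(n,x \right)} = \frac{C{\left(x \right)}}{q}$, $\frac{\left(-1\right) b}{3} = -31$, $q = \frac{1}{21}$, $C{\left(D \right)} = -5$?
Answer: $105$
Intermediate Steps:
$q = \frac{1}{21} \approx 0.047619$
$b = 93$ ($b = \left(-3\right) \left(-31\right) = 93$)
$u{\left(n,x \right)} = -105$ ($u{\left(n,x \right)} = - 5 \frac{1}{\frac{1}{21}} = \left(-5\right) 21 = -105$)
$- u{\left(27,b \right)} = \left(-1\right) \left(-105\right) = 105$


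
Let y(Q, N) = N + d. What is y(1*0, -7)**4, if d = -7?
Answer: 38416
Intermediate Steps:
y(Q, N) = -7 + N (y(Q, N) = N - 7 = -7 + N)
y(1*0, -7)**4 = (-7 - 7)**4 = (-14)**4 = 38416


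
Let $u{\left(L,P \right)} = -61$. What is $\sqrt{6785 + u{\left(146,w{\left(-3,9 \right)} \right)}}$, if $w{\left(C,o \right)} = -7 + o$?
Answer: $82$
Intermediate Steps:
$\sqrt{6785 + u{\left(146,w{\left(-3,9 \right)} \right)}} = \sqrt{6785 - 61} = \sqrt{6724} = 82$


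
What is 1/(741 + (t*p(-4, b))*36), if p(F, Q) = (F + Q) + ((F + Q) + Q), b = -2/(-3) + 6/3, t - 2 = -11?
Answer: 1/741 ≈ 0.0013495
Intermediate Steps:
t = -9 (t = 2 - 11 = -9)
b = 8/3 (b = -2*(-⅓) + 6*(⅓) = ⅔ + 2 = 8/3 ≈ 2.6667)
p(F, Q) = 2*F + 3*Q (p(F, Q) = (F + Q) + (F + 2*Q) = 2*F + 3*Q)
1/(741 + (t*p(-4, b))*36) = 1/(741 - 9*(2*(-4) + 3*(8/3))*36) = 1/(741 - 9*(-8 + 8)*36) = 1/(741 - 9*0*36) = 1/(741 + 0*36) = 1/(741 + 0) = 1/741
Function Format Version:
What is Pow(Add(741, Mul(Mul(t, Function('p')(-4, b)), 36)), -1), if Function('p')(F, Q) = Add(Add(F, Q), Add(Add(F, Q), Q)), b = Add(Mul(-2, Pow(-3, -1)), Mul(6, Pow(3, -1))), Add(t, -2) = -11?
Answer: Rational(1, 741) ≈ 0.0013495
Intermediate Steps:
t = -9 (t = Add(2, -11) = -9)
b = Rational(8, 3) (b = Add(Mul(-2, Rational(-1, 3)), Mul(6, Rational(1, 3))) = Add(Rational(2, 3), 2) = Rational(8, 3) ≈ 2.6667)
Function('p')(F, Q) = Add(Mul(2, F), Mul(3, Q)) (Function('p')(F, Q) = Add(Add(F, Q), Add(F, Mul(2, Q))) = Add(Mul(2, F), Mul(3, Q)))
Pow(Add(741, Mul(Mul(t, Function('p')(-4, b)), 36)), -1) = Pow(Add(741, Mul(Mul(-9, Add(Mul(2, -4), Mul(3, Rational(8, 3)))), 36)), -1) = Pow(Add(741, Mul(Mul(-9, Add(-8, 8)), 36)), -1) = Pow(Add(741, Mul(Mul(-9, 0), 36)), -1) = Pow(Add(741, Mul(0, 36)), -1) = Pow(Add(741, 0), -1) = Pow(741, -1) = Rational(1, 741)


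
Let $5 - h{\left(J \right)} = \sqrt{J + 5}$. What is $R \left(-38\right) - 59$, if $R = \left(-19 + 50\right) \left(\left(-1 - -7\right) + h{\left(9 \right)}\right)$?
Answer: $-13017 + 1178 \sqrt{14} \approx -8609.3$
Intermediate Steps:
$h{\left(J \right)} = 5 - \sqrt{5 + J}$ ($h{\left(J \right)} = 5 - \sqrt{J + 5} = 5 - \sqrt{5 + J}$)
$R = 341 - 31 \sqrt{14}$ ($R = \left(-19 + 50\right) \left(\left(-1 - -7\right) + \left(5 - \sqrt{5 + 9}\right)\right) = 31 \left(\left(-1 + 7\right) + \left(5 - \sqrt{14}\right)\right) = 31 \left(6 + \left(5 - \sqrt{14}\right)\right) = 31 \left(11 - \sqrt{14}\right) = 341 - 31 \sqrt{14} \approx 225.01$)
$R \left(-38\right) - 59 = \left(341 - 31 \sqrt{14}\right) \left(-38\right) - 59 = \left(-12958 + 1178 \sqrt{14}\right) - 59 = -13017 + 1178 \sqrt{14}$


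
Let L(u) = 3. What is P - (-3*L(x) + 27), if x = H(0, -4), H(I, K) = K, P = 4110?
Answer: 4092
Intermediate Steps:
x = -4
P - (-3*L(x) + 27) = 4110 - (-3*3 + 27) = 4110 - (-9 + 27) = 4110 - 1*18 = 4110 - 18 = 4092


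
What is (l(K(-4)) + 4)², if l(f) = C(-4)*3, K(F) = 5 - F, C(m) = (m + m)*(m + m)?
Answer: 38416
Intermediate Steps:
C(m) = 4*m² (C(m) = (2*m)*(2*m) = 4*m²)
l(f) = 192 (l(f) = (4*(-4)²)*3 = (4*16)*3 = 64*3 = 192)
(l(K(-4)) + 4)² = (192 + 4)² = 196² = 38416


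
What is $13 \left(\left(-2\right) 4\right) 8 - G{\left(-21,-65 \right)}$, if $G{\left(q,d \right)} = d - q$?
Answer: $-788$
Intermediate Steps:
$13 \left(\left(-2\right) 4\right) 8 - G{\left(-21,-65 \right)} = 13 \left(\left(-2\right) 4\right) 8 - \left(-65 - -21\right) = 13 \left(-8\right) 8 - \left(-65 + 21\right) = \left(-104\right) 8 - -44 = -832 + 44 = -788$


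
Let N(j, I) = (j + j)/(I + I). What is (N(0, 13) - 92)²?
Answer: 8464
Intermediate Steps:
N(j, I) = j/I (N(j, I) = (2*j)/((2*I)) = (2*j)*(1/(2*I)) = j/I)
(N(0, 13) - 92)² = (0/13 - 92)² = (0*(1/13) - 92)² = (0 - 92)² = (-92)² = 8464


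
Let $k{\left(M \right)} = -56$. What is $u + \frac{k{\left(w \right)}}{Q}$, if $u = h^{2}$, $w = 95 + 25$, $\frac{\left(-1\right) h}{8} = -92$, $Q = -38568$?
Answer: $\frac{2611516423}{4821} \approx 5.417 \cdot 10^{5}$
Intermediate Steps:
$h = 736$ ($h = \left(-8\right) \left(-92\right) = 736$)
$w = 120$
$u = 541696$ ($u = 736^{2} = 541696$)
$u + \frac{k{\left(w \right)}}{Q} = 541696 - \frac{56}{-38568} = 541696 - - \frac{7}{4821} = 541696 + \frac{7}{4821} = \frac{2611516423}{4821}$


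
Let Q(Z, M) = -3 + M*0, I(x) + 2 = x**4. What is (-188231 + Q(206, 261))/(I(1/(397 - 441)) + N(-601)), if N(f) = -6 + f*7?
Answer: 705519102464/15798224639 ≈ 44.658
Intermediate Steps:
I(x) = -2 + x**4
Q(Z, M) = -3 (Q(Z, M) = -3 + 0 = -3)
N(f) = -6 + 7*f
(-188231 + Q(206, 261))/(I(1/(397 - 441)) + N(-601)) = (-188231 - 3)/((-2 + (1/(397 - 441))**4) + (-6 + 7*(-601))) = -188234/((-2 + (1/(-44))**4) + (-6 - 4207)) = -188234/((-2 + (-1/44)**4) - 4213) = -188234/((-2 + 1/3748096) - 4213) = -188234/(-7496191/3748096 - 4213) = -188234/(-15798224639/3748096) = -188234*(-3748096/15798224639) = 705519102464/15798224639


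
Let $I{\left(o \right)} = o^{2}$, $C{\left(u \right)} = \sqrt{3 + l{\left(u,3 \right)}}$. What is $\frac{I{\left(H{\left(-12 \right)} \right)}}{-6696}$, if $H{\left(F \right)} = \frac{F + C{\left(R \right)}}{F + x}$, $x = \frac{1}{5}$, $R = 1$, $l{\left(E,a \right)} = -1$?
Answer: $- \frac{1825}{11654388} + \frac{25 \sqrt{2}}{971199} \approx -0.00012019$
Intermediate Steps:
$x = \frac{1}{5} \approx 0.2$
$C{\left(u \right)} = \sqrt{2}$ ($C{\left(u \right)} = \sqrt{3 - 1} = \sqrt{2}$)
$H{\left(F \right)} = \frac{F + \sqrt{2}}{\frac{1}{5} + F}$ ($H{\left(F \right)} = \frac{F + \sqrt{2}}{F + \frac{1}{5}} = \frac{F + \sqrt{2}}{\frac{1}{5} + F}$)
$\frac{I{\left(H{\left(-12 \right)} \right)}}{-6696} = \frac{\left(\frac{5 \left(-12 + \sqrt{2}\right)}{1 + 5 \left(-12\right)}\right)^{2}}{-6696} = \left(\frac{5 \left(-12 + \sqrt{2}\right)}{1 - 60}\right)^{2} \left(- \frac{1}{6696}\right) = \left(\frac{5 \left(-12 + \sqrt{2}\right)}{-59}\right)^{2} \left(- \frac{1}{6696}\right) = \left(5 \left(- \frac{1}{59}\right) \left(-12 + \sqrt{2}\right)\right)^{2} \left(- \frac{1}{6696}\right) = \left(\frac{60}{59} - \frac{5 \sqrt{2}}{59}\right)^{2} \left(- \frac{1}{6696}\right) = - \frac{\left(\frac{60}{59} - \frac{5 \sqrt{2}}{59}\right)^{2}}{6696}$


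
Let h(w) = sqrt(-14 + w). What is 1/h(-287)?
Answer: -I*sqrt(301)/301 ≈ -0.057639*I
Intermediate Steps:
1/h(-287) = 1/(sqrt(-14 - 287)) = 1/(sqrt(-301)) = 1/(I*sqrt(301)) = -I*sqrt(301)/301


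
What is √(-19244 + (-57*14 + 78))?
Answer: 2*I*√4991 ≈ 141.29*I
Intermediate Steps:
√(-19244 + (-57*14 + 78)) = √(-19244 + (-798 + 78)) = √(-19244 - 720) = √(-19964) = 2*I*√4991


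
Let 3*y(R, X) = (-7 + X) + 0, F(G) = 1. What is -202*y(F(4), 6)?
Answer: 202/3 ≈ 67.333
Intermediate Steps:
y(R, X) = -7/3 + X/3 (y(R, X) = ((-7 + X) + 0)/3 = (-7 + X)/3 = -7/3 + X/3)
-202*y(F(4), 6) = -202*(-7/3 + (⅓)*6) = -202*(-7/3 + 2) = -202*(-⅓) = 202/3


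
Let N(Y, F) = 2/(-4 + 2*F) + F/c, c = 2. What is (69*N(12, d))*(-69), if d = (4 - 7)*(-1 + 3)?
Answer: 119025/8 ≈ 14878.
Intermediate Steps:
d = -6 (d = -3*2 = -6)
N(Y, F) = F/2 + 2/(-4 + 2*F) (N(Y, F) = 2/(-4 + 2*F) + F/2 = F/2 + 2/(-4 + 2*F))
(69*N(12, d))*(-69) = (69*((1 + (½)*(-6)² - 1*(-6))/(-2 - 6)))*(-69) = (69*((1 + (½)*36 + 6)/(-8)))*(-69) = (69*(-(1 + 18 + 6)/8))*(-69) = (69*(-⅛*25))*(-69) = (69*(-25/8))*(-69) = -1725/8*(-69) = 119025/8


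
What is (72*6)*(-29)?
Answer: -12528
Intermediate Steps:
(72*6)*(-29) = 432*(-29) = -12528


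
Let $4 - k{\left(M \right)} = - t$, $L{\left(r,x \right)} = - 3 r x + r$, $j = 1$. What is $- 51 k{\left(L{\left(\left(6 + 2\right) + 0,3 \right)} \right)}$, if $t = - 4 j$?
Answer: $0$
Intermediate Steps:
$t = -4$ ($t = \left(-4\right) 1 = -4$)
$L{\left(r,x \right)} = r - 3 r x$ ($L{\left(r,x \right)} = - 3 r x + r = r - 3 r x$)
$k{\left(M \right)} = 0$ ($k{\left(M \right)} = 4 - \left(-1\right) \left(-4\right) = 4 - 4 = 0$)
$- 51 k{\left(L{\left(\left(6 + 2\right) + 0,3 \right)} \right)} = \left(-51\right) 0 = 0$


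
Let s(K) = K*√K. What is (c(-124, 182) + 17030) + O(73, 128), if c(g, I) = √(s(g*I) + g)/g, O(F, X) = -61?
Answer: 16969 - √(-31 - 11284*I*√5642)/62 ≈ 16959.0 + 10.5*I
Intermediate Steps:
s(K) = K^(3/2)
c(g, I) = √(g + (I*g)^(3/2))/g (c(g, I) = √((g*I)^(3/2) + g)/g = √((I*g)^(3/2) + g)/g = √(g + (I*g)^(3/2))/g)
(c(-124, 182) + 17030) + O(73, 128) = (√(-124 + (182*(-124))^(3/2))/(-124) + 17030) - 61 = (-√(-124 + (-22568)^(3/2))/124 + 17030) - 61 = (-√(-124 - 45136*I*√5642)/124 + 17030) - 61 = (17030 - √(-124 - 45136*I*√5642)/124) - 61 = 16969 - √(-124 - 45136*I*√5642)/124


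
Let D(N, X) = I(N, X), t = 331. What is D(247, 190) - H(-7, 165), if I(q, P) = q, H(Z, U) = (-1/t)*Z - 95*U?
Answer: 5270175/331 ≈ 15922.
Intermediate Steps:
H(Z, U) = -95*U - Z/331 (H(Z, U) = (-1/331)*Z - 95*U = (-1*1/331)*Z - 95*U = -Z/331 - 95*U = -95*U - Z/331)
D(N, X) = N
D(247, 190) - H(-7, 165) = 247 - (-95*165 - 1/331*(-7)) = 247 - (-15675 + 7/331) = 247 - 1*(-5188418/331) = 247 + 5188418/331 = 5270175/331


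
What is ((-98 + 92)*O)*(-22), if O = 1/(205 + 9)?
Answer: 66/107 ≈ 0.61682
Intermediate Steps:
O = 1/214 ≈ 0.0046729
((-98 + 92)*O)*(-22) = ((-98 + 92)*(1/214))*(-22) = -6*1/214*(-22) = -3/107*(-22) = 66/107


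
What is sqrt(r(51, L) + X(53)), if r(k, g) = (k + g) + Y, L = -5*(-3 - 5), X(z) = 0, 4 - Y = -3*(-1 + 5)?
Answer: sqrt(107) ≈ 10.344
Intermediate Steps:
Y = 16 (Y = 4 - (-3)*(-1 + 5) = 4 - (-3)*4 = 4 - 1*(-12) = 4 + 12 = 16)
L = 40 (L = -5*(-8) = 40)
r(k, g) = 16 + g + k (r(k, g) = (k + g) + 16 = (g + k) + 16 = 16 + g + k)
sqrt(r(51, L) + X(53)) = sqrt((16 + 40 + 51) + 0) = sqrt(107 + 0) = sqrt(107)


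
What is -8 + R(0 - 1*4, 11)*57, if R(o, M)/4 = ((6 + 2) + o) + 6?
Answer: 2272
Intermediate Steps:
R(o, M) = 56 + 4*o (R(o, M) = 4*(((6 + 2) + o) + 6) = 4*((8 + o) + 6) = 4*(14 + o) = 56 + 4*o)
-8 + R(0 - 1*4, 11)*57 = -8 + (56 + 4*(0 - 1*4))*57 = -8 + (56 + 4*(0 - 4))*57 = -8 + (56 + 4*(-4))*57 = -8 + (56 - 16)*57 = -8 + 40*57 = -8 + 2280 = 2272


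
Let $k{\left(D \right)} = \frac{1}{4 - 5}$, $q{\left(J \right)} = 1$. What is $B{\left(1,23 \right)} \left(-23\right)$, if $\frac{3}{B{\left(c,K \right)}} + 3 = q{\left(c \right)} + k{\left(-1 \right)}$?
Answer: $23$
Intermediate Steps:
$k{\left(D \right)} = -1$ ($k{\left(D \right)} = \frac{1}{-1} = -1$)
$B{\left(c,K \right)} = -1$ ($B{\left(c,K \right)} = \frac{3}{-3 + \left(1 - 1\right)} = \frac{3}{-3 + 0} = \frac{3}{-3} = 3 \left(- \frac{1}{3}\right) = -1$)
$B{\left(1,23 \right)} \left(-23\right) = \left(-1\right) \left(-23\right) = 23$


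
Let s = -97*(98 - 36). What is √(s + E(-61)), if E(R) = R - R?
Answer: I*√6014 ≈ 77.55*I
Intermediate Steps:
E(R) = 0
s = -6014 (s = -97*62 = -6014)
√(s + E(-61)) = √(-6014 + 0) = √(-6014) = I*√6014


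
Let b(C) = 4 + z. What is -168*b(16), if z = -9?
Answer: 840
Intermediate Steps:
b(C) = -5 (b(C) = 4 - 9 = -5)
-168*b(16) = -168*(-5) = 840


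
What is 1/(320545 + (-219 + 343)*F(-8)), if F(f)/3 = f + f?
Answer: 1/314593 ≈ 3.1787e-6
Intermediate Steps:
F(f) = 6*f (F(f) = 3*(f + f) = 3*(2*f) = 6*f)
1/(320545 + (-219 + 343)*F(-8)) = 1/(320545 + (-219 + 343)*(6*(-8))) = 1/(320545 + 124*(-48)) = 1/(320545 - 5952) = 1/314593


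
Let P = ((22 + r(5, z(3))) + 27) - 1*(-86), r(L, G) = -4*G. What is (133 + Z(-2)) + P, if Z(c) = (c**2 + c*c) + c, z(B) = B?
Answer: 262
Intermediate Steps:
Z(c) = c + 2*c**2 (Z(c) = (c**2 + c**2) + c = 2*c**2 + c = c + 2*c**2)
P = 123 (P = ((22 - 4*3) + 27) - 1*(-86) = ((22 - 12) + 27) + 86 = (10 + 27) + 86 = 37 + 86 = 123)
(133 + Z(-2)) + P = (133 - 2*(1 + 2*(-2))) + 123 = (133 - 2*(1 - 4)) + 123 = (133 - 2*(-3)) + 123 = (133 + 6) + 123 = 139 + 123 = 262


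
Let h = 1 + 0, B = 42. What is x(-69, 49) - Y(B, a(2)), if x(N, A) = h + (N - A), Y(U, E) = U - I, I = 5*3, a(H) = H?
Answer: -144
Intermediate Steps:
I = 15
h = 1
Y(U, E) = -15 + U (Y(U, E) = U - 1*15 = U - 15 = -15 + U)
x(N, A) = 1 + N - A (x(N, A) = 1 + (N - A) = 1 + N - A)
x(-69, 49) - Y(B, a(2)) = (1 - 69 - 1*49) - (-15 + 42) = (1 - 69 - 49) - 1*27 = -117 - 27 = -144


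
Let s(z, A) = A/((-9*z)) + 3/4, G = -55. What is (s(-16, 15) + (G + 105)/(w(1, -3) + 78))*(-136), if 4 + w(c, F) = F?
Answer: -90287/426 ≈ -211.94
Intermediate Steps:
w(c, F) = -4 + F
s(z, A) = 3/4 - A/(9*z) (s(z, A) = A*(-1/(9*z)) + 3*(1/4) = -A/(9*z) + 3/4 = 3/4 - A/(9*z))
(s(-16, 15) + (G + 105)/(w(1, -3) + 78))*(-136) = ((3/4 - 1/9*15/(-16)) + (-55 + 105)/((-4 - 3) + 78))*(-136) = ((3/4 - 1/9*15*(-1/16)) + 50/(-7 + 78))*(-136) = ((3/4 + 5/48) + 50/71)*(-136) = (41/48 + 50*(1/71))*(-136) = (41/48 + 50/71)*(-136) = (5311/3408)*(-136) = -90287/426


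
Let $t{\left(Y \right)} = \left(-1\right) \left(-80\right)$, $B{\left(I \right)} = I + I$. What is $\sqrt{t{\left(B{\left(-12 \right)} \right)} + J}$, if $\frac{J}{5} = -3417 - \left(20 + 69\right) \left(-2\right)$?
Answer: $i \sqrt{16115} \approx 126.94 i$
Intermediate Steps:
$B{\left(I \right)} = 2 I$
$t{\left(Y \right)} = 80$
$J = -16195$ ($J = 5 \left(-3417 - \left(20 + 69\right) \left(-2\right)\right) = 5 \left(-3417 - 89 \left(-2\right)\right) = 5 \left(-3417 - -178\right) = 5 \left(-3417 + 178\right) = 5 \left(-3239\right) = -16195$)
$\sqrt{t{\left(B{\left(-12 \right)} \right)} + J} = \sqrt{80 - 16195} = \sqrt{-16115} = i \sqrt{16115}$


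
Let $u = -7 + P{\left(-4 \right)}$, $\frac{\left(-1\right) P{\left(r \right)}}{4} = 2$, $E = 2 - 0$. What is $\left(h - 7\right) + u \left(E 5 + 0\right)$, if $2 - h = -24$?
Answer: $-131$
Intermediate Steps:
$h = 26$ ($h = 2 - -24 = 2 + 24 = 26$)
$E = 2$ ($E = 2 + 0 = 2$)
$P{\left(r \right)} = -8$ ($P{\left(r \right)} = \left(-4\right) 2 = -8$)
$u = -15$ ($u = -7 - 8 = -15$)
$\left(h - 7\right) + u \left(E 5 + 0\right) = \left(26 - 7\right) - 15 \left(2 \cdot 5 + 0\right) = 19 - 15 \left(10 + 0\right) = 19 - 150 = -131$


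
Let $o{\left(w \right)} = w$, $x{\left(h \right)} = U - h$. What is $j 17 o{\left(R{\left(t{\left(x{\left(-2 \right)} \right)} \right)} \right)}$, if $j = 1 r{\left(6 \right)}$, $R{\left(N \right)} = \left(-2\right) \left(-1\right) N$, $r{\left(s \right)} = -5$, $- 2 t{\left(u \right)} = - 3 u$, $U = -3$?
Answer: $255$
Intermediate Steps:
$x{\left(h \right)} = -3 - h$
$t{\left(u \right)} = \frac{3 u}{2}$ ($t{\left(u \right)} = - \frac{\left(-3\right) u}{2} = \frac{3 u}{2}$)
$R{\left(N \right)} = 2 N$
$j = -5$ ($j = 1 \left(-5\right) = -5$)
$j 17 o{\left(R{\left(t{\left(x{\left(-2 \right)} \right)} \right)} \right)} = \left(-5\right) 17 \cdot 2 \frac{3 \left(-3 - -2\right)}{2} = - 85 \cdot 2 \frac{3 \left(-3 + 2\right)}{2} = - 85 \cdot 2 \cdot \frac{3}{2} \left(-1\right) = - 85 \cdot 2 \left(- \frac{3}{2}\right) = \left(-85\right) \left(-3\right) = 255$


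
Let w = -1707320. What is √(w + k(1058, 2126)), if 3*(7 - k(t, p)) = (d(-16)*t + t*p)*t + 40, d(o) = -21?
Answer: 3*I*√87458637 ≈ 28056.0*I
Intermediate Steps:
k(t, p) = -19/3 - t*(-21*t + p*t)/3 (k(t, p) = 7 - ((-21*t + t*p)*t + 40)/3 = 7 - ((-21*t + p*t)*t + 40)/3 = 7 - (t*(-21*t + p*t) + 40)/3 = 7 - (40 + t*(-21*t + p*t))/3 = 7 + (-40/3 - t*(-21*t + p*t)/3) = -19/3 - t*(-21*t + p*t)/3)
√(w + k(1058, 2126)) = √(-1707320 + (-19/3 + 7*1058² - ⅓*2126*1058²)) = √(-1707320 + (-19/3 + 7*1119364 - ⅓*2126*1119364)) = √(-1707320 + (-19/3 + 7835548 - 2379767864/3)) = √(-1707320 - 785420413) = √(-787127733) = 3*I*√87458637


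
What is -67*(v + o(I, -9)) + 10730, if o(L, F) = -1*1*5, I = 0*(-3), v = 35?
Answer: 8720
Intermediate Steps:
I = 0
o(L, F) = -5 (o(L, F) = -1*5 = -5)
-67*(v + o(I, -9)) + 10730 = -67*(35 - 5) + 10730 = -67*30 + 10730 = -2010 + 10730 = 8720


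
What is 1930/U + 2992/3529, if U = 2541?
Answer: 14413642/8967189 ≈ 1.6074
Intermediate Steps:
1930/U + 2992/3529 = 1930/2541 + 2992/3529 = 14413642/8967189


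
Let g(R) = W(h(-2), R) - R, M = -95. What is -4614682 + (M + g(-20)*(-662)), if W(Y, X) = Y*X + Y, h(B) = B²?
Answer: -4577705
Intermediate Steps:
W(Y, X) = Y + X*Y (W(Y, X) = X*Y + Y = Y + X*Y)
g(R) = 4 + 3*R (g(R) = (-2)²*(1 + R) - R = 4*(1 + R) - R = (4 + 4*R) - R = 4 + 3*R)
-4614682 + (M + g(-20)*(-662)) = -4614682 + (-95 + (4 + 3*(-20))*(-662)) = -4614682 + (-95 + (4 - 60)*(-662)) = -4614682 + (-95 - 56*(-662)) = -4614682 + (-95 + 37072) = -4614682 + 36977 = -4577705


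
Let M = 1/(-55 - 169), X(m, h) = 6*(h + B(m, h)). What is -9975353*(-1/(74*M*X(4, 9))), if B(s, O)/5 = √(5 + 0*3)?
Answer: 418964826/407 - 698274710*√5/1221 ≈ -2.4938e+5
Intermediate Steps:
B(s, O) = 5*√5 (B(s, O) = 5*√(5 + 0*3) = 5*√(5 + 0) = 5*√5)
X(m, h) = 6*h + 30*√5 (X(m, h) = 6*(h + 5*√5) = 6*h + 30*√5)
M = -1/224 (M = 1/(-224) = -1/224 ≈ -0.0044643)
-9975353*(-1/(74*M*X(4, 9))) = -9975353*112/(37*(6*9 + 30*√5)) = -9975353*112/(37*(54 + 30*√5)) = -9975353/(999/56 + 555*√5/56)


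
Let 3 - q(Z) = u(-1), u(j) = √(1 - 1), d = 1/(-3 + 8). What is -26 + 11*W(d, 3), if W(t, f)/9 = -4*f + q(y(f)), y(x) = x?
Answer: -917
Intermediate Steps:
d = ⅕ (d = 1/5 = ⅕ ≈ 0.20000)
u(j) = 0 (u(j) = √0 = 0)
q(Z) = 3 (q(Z) = 3 - 1*0 = 3 + 0 = 3)
W(t, f) = 27 - 36*f (W(t, f) = 9*(-4*f + 3) = 9*(3 - 4*f) = 27 - 36*f)
-26 + 11*W(d, 3) = -26 + 11*(27 - 36*3) = -26 + 11*(27 - 108) = -26 + 11*(-81) = -26 - 891 = -917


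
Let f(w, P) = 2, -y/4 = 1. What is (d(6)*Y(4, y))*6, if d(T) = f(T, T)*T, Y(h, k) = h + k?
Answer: 0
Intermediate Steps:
y = -4 (y = -4*1 = -4)
d(T) = 2*T
(d(6)*Y(4, y))*6 = ((2*6)*(4 - 4))*6 = (12*0)*6 = 0*6 = 0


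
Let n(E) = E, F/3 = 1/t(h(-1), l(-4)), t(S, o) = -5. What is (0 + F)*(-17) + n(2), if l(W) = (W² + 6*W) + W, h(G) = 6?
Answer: 61/5 ≈ 12.200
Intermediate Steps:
l(W) = W² + 7*W
F = -⅗ (F = 3/(-5) = 3*(-⅕) = -⅗ ≈ -0.60000)
(0 + F)*(-17) + n(2) = (0 - ⅗)*(-17) + 2 = -⅗*(-17) + 2 = 51/5 + 2 = 61/5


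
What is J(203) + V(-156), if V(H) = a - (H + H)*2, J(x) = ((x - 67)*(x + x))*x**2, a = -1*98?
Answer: 2275396670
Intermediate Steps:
a = -98
J(x) = 2*x**3*(-67 + x) (J(x) = ((-67 + x)*(2*x))*x**2 = (2*x*(-67 + x))*x**2 = 2*x**3*(-67 + x))
V(H) = -98 - 4*H (V(H) = -98 - (H + H)*2 = -98 - 2*H*2 = -98 - 4*H)
J(203) + V(-156) = 2*203**3*(-67 + 203) + (-98 - 4*(-156)) = 2*8365427*136 + (-98 + 624) = 2275396144 + 526 = 2275396670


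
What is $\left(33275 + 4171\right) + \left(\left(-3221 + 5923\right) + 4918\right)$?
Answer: $45066$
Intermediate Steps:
$\left(33275 + 4171\right) + \left(\left(-3221 + 5923\right) + 4918\right) = 37446 + \left(2702 + 4918\right) = 37446 + 7620 = 45066$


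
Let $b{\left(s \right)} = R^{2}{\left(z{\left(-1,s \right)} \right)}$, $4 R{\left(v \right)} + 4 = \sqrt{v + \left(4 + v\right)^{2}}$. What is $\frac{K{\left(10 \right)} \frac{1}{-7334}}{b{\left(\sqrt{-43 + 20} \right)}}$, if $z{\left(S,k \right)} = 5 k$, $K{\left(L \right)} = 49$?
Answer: $\frac{392}{3667 \left(543 + 8 \sqrt{-559 + 45 i \sqrt{23}} - 45 i \sqrt{23}\right)} \approx 0.00018437 + 7.4195 \cdot 10^{-6} i$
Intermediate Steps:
$R{\left(v \right)} = -1 + \frac{\sqrt{v + \left(4 + v\right)^{2}}}{4}$
$b{\left(s \right)} = \left(-1 + \frac{\sqrt{\left(4 + 5 s\right)^{2} + 5 s}}{4}\right)^{2}$ ($b{\left(s \right)} = \left(-1 + \frac{\sqrt{5 s + \left(4 + 5 s\right)^{2}}}{4}\right)^{2} = \left(-1 + \frac{\sqrt{\left(4 + 5 s\right)^{2} + 5 s}}{4}\right)^{2}$)
$\frac{K{\left(10 \right)} \frac{1}{-7334}}{b{\left(\sqrt{-43 + 20} \right)}} = \frac{49 \frac{1}{-7334}}{\frac{1}{16} \left(-4 + \sqrt{\left(4 + 5 \sqrt{-43 + 20}\right)^{2} + 5 \sqrt{-43 + 20}}\right)^{2}} = \frac{49 \left(- \frac{1}{7334}\right)}{\frac{1}{16} \left(-4 + \sqrt{\left(4 + 5 \sqrt{-23}\right)^{2} + 5 \sqrt{-23}}\right)^{2}} = - \frac{49}{7334 \frac{\left(-4 + \sqrt{\left(4 + 5 i \sqrt{23}\right)^{2} + 5 i \sqrt{23}}\right)^{2}}{16}} = - \frac{49 \frac{16}{\left(-4 + \sqrt{\left(4 + 5 i \sqrt{23}\right)^{2} + 5 i \sqrt{23}}\right)^{2}}}{7334} = - \frac{392}{3667 \left(-4 + \sqrt{\left(4 + 5 i \sqrt{23}\right)^{2} + 5 i \sqrt{23}}\right)^{2}}$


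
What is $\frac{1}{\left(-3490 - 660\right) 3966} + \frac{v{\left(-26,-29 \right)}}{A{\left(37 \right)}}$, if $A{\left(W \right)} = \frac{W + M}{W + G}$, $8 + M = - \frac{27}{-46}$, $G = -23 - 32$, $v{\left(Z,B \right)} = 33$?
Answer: $- \frac{449722984961}{22400562900} \approx -20.076$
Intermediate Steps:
$G = -55$ ($G = -23 - 32 = -55$)
$M = - \frac{341}{46}$ ($M = -8 - \frac{27}{-46} = -8 - - \frac{27}{46} = -8 + \frac{27}{46} = - \frac{341}{46} \approx -7.413$)
$A{\left(W \right)} = \frac{- \frac{341}{46} + W}{-55 + W}$ ($A{\left(W \right)} = \frac{W - \frac{341}{46}}{W - 55} = \frac{- \frac{341}{46} + W}{-55 + W}$)
$\frac{1}{\left(-3490 - 660\right) 3966} + \frac{v{\left(-26,-29 \right)}}{A{\left(37 \right)}} = \frac{1}{\left(-3490 - 660\right) 3966} + \frac{33}{\frac{1}{-55 + 37} \left(- \frac{341}{46} + 37\right)} = \frac{1}{-4150} \cdot \frac{1}{3966} + \frac{33}{\frac{1}{-18} \cdot \frac{1361}{46}} = \left(- \frac{1}{4150}\right) \frac{1}{3966} + \frac{33}{\left(- \frac{1}{18}\right) \frac{1361}{46}} = - \frac{1}{16458900} + \frac{33}{- \frac{1361}{828}} = - \frac{1}{16458900} + 33 \left(- \frac{828}{1361}\right) = - \frac{1}{16458900} - \frac{27324}{1361} = - \frac{449722984961}{22400562900}$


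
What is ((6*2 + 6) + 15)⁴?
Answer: 1185921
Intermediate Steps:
((6*2 + 6) + 15)⁴ = ((12 + 6) + 15)⁴ = (18 + 15)⁴ = 33⁴ = 1185921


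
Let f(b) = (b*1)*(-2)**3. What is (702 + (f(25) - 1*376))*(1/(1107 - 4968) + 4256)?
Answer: 230053810/429 ≈ 5.3626e+5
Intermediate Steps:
f(b) = -8*b (f(b) = b*(-8) = -8*b)
(702 + (f(25) - 1*376))*(1/(1107 - 4968) + 4256) = (702 + (-8*25 - 1*376))*(1/(1107 - 4968) + 4256) = (702 + (-200 - 376))*(1/(-3861) + 4256) = (702 - 576)*(-1/3861 + 4256) = 126*(16432415/3861) = 230053810/429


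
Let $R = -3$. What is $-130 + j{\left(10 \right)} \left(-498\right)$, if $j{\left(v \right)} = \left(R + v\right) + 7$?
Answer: $-7102$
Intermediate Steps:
$j{\left(v \right)} = 4 + v$ ($j{\left(v \right)} = \left(-3 + v\right) + 7 = 4 + v$)
$-130 + j{\left(10 \right)} \left(-498\right) = -130 + \left(4 + 10\right) \left(-498\right) = -130 + 14 \left(-498\right) = -130 - 6972 = -7102$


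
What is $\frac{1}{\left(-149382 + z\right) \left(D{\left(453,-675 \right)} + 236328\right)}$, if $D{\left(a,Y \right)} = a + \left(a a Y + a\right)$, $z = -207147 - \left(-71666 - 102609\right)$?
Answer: $\frac{1}{25201871887614} \approx 3.968 \cdot 10^{-14}$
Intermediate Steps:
$z = -32872$ ($z = -207147 - \left(-71666 - 102609\right) = -207147 - -174275 = -207147 + 174275 = -32872$)
$D{\left(a,Y \right)} = 2 a + Y a^{2}$ ($D{\left(a,Y \right)} = a + \left(a^{2} Y + a\right) = a + \left(Y a^{2} + a\right) = a + \left(a + Y a^{2}\right) = 2 a + Y a^{2}$)
$\frac{1}{\left(-149382 + z\right) \left(D{\left(453,-675 \right)} + 236328\right)} = \frac{1}{\left(-149382 - 32872\right) \left(453 \left(2 - 305775\right) + 236328\right)} = \frac{1}{\left(-182254\right) \left(453 \left(2 - 305775\right) + 236328\right)} = \frac{1}{\left(-182254\right) \left(453 \left(-305773\right) + 236328\right)} = \frac{1}{\left(-182254\right) \left(-138515169 + 236328\right)} = \frac{1}{\left(-182254\right) \left(-138278841\right)} = \frac{1}{25201871887614}$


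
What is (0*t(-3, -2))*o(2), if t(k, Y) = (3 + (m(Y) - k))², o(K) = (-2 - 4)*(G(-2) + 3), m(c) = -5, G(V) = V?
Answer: 0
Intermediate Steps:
o(K) = -6 (o(K) = (-2 - 4)*(-2 + 3) = -6*1 = -6)
t(k, Y) = (-2 - k)² (t(k, Y) = (3 + (-5 - k))² = (-2 - k)²)
(0*t(-3, -2))*o(2) = (0*(2 - 3)²)*(-6) = (0*(-1)²)*(-6) = (0*1)*(-6) = 0*(-6) = 0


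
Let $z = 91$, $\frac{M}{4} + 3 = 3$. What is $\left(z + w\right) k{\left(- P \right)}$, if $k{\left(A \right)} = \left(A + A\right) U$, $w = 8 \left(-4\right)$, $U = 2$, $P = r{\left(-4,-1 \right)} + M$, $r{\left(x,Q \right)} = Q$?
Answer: $236$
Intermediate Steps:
$M = 0$ ($M = -12 + 4 \cdot 3 = -12 + 12 = 0$)
$P = -1$ ($P = -1 + 0 = -1$)
$w = -32$
$k{\left(A \right)} = 4 A$ ($k{\left(A \right)} = \left(A + A\right) 2 = 2 A 2 = 4 A$)
$\left(z + w\right) k{\left(- P \right)} = \left(91 - 32\right) 4 \left(\left(-1\right) \left(-1\right)\right) = 59 \cdot 4 \cdot 1 = 59 \cdot 4 = 236$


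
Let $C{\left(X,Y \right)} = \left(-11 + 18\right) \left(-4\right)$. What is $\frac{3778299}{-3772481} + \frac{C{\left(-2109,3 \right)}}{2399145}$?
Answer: $- \frac{1294970397689}{1292961275535} \approx -1.0016$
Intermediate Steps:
$C{\left(X,Y \right)} = -28$ ($C{\left(X,Y \right)} = 7 \left(-4\right) = -28$)
$\frac{3778299}{-3772481} + \frac{C{\left(-2109,3 \right)}}{2399145} = \frac{3778299}{-3772481} - \frac{28}{2399145} = 3778299 \left(- \frac{1}{3772481}\right) - \frac{4}{342735} = - \frac{3778299}{3772481} - \frac{4}{342735} = - \frac{1294970397689}{1292961275535}$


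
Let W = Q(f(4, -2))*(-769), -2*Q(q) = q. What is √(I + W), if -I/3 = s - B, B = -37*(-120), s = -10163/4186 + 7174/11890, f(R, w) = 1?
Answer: √2122651950212390870/12442885 ≈ 117.09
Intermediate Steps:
s = -45403853/24885770 (s = -10163*1/4186 + 7174*(1/11890) = -10163/4186 + 3587/5945 = -45403853/24885770 ≈ -1.8245)
Q(q) = -q/2
W = 769/2 (W = -½*1*(-769) = -½*(-769) = 769/2 ≈ 384.50)
B = 4440
I = 331614667959/24885770 (I = -3*(-45403853/24885770 - 1*4440) = -3*(-45403853/24885770 - 4440) = -3*(-110538222653/24885770) = 331614667959/24885770 ≈ 13325.)
√(I + W) = √(331614667959/24885770 + 769/2) = √(170591623262/12442885) = √2122651950212390870/12442885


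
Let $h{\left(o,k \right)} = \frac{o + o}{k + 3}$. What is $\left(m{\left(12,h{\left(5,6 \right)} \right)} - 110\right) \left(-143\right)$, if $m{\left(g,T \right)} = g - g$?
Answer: $15730$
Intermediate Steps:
$h{\left(o,k \right)} = \frac{2 o}{3 + k}$
$m{\left(g,T \right)} = 0$
$\left(m{\left(12,h{\left(5,6 \right)} \right)} - 110\right) \left(-143\right) = \left(0 - 110\right) \left(-143\right) = \left(-110\right) \left(-143\right) = 15730$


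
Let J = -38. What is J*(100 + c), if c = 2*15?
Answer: -4940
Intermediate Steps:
c = 30
J*(100 + c) = -38*(100 + 30) = -38*130 = -4940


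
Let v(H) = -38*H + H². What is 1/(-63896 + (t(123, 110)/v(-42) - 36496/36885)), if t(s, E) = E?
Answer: -4131120/263965995827 ≈ -1.5650e-5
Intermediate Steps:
v(H) = H² - 38*H
1/(-63896 + (t(123, 110)/v(-42) - 36496/36885)) = 1/(-63896 + (110/((-42*(-38 - 42))) - 36496/36885)) = 1/(-63896 + (110/((-42*(-80))) - 36496*1/36885)) = 1/(-63896 + (110/3360 - 36496/36885)) = 1/(-63896 + (110*(1/3360) - 36496/36885)) = 1/(-63896 + (11/336 - 36496/36885)) = 1/(-63896 - 3952307/4131120) = 1/(-263965995827/4131120) = -4131120/263965995827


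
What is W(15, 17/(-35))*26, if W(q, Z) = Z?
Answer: -442/35 ≈ -12.629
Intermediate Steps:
W(15, 17/(-35))*26 = (17/(-35))*26 = (17*(-1/35))*26 = -17/35*26 = -442/35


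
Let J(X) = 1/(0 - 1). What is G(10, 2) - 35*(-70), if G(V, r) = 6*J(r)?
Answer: 2444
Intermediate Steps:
J(X) = -1 (J(X) = 1/(-1) = -1)
G(V, r) = -6 (G(V, r) = 6*(-1) = -6)
G(10, 2) - 35*(-70) = -6 - 35*(-70) = -6 + 2450 = 2444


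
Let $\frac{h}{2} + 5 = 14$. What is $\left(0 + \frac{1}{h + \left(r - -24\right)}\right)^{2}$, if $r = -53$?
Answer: $\frac{1}{121} \approx 0.0082645$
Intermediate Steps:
$h = 18$ ($h = -10 + 2 \cdot 14 = -10 + 28 = 18$)
$\left(0 + \frac{1}{h + \left(r - -24\right)}\right)^{2} = \left(0 + \frac{1}{18 - 29}\right)^{2} = \left(0 + \frac{1}{-11}\right)^{2} = \left(0 - \frac{1}{11}\right)^{2} = \left(- \frac{1}{11}\right)^{2} = \frac{1}{121}$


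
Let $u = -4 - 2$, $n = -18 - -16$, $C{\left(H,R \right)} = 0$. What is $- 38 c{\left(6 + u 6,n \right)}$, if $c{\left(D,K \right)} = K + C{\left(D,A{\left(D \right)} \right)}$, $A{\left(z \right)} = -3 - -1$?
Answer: $76$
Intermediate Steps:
$A{\left(z \right)} = -2$ ($A{\left(z \right)} = -3 + 1 = -2$)
$n = -2$ ($n = -18 + 16 = -2$)
$u = -6$
$c{\left(D,K \right)} = K$ ($c{\left(D,K \right)} = K + 0 = K$)
$- 38 c{\left(6 + u 6,n \right)} = \left(-38\right) \left(-2\right) = 76$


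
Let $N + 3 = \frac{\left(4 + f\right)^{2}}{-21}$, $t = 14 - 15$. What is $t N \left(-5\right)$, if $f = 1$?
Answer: $- \frac{440}{21} \approx -20.952$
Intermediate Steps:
$t = -1$ ($t = 14 - 15 = -1$)
$N = - \frac{88}{21}$ ($N = -3 + \frac{\left(4 + 1\right)^{2}}{-21} = -3 + 5^{2} \left(- \frac{1}{21}\right) = -3 + 25 \left(- \frac{1}{21}\right) = -3 - \frac{25}{21} = - \frac{88}{21} \approx -4.1905$)
$t N \left(-5\right) = \left(-1\right) \left(- \frac{88}{21}\right) \left(-5\right) = \frac{88}{21} \left(-5\right) = - \frac{440}{21}$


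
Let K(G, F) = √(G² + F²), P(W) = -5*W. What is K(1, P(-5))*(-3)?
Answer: -3*√626 ≈ -75.060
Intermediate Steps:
K(G, F) = √(F² + G²)
K(1, P(-5))*(-3) = √((-5*(-5))² + 1²)*(-3) = √(25² + 1)*(-3) = √(625 + 1)*(-3) = √626*(-3) = -3*√626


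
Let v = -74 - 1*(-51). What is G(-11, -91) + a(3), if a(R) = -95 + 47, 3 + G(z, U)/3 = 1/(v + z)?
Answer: -1941/34 ≈ -57.088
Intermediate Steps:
v = -23 (v = -74 + 51 = -23)
G(z, U) = -9 + 3/(-23 + z)
a(R) = -48
G(-11, -91) + a(3) = 3*(70 - 3*(-11))/(-23 - 11) - 48 = 3*(70 + 33)/(-34) - 48 = 3*(-1/34)*103 - 48 = -309/34 - 48 = -1941/34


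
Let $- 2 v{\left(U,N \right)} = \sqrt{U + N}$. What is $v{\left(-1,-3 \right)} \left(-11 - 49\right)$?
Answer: $60 i \approx 60.0 i$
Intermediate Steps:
$v{\left(U,N \right)} = - \frac{\sqrt{N + U}}{2}$ ($v{\left(U,N \right)} = - \frac{\sqrt{U + N}}{2} = - \frac{\sqrt{N + U}}{2}$)
$v{\left(-1,-3 \right)} \left(-11 - 49\right) = - \frac{\sqrt{-3 - 1}}{2} \left(-11 - 49\right) = - \frac{\sqrt{-4}}{2} \left(-60\right) = - \frac{2 i}{2} \left(-60\right) = - i \left(-60\right) = 60 i$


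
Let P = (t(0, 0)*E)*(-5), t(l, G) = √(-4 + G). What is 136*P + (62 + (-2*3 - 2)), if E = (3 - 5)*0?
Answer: 54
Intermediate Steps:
E = 0 (E = -2*0 = 0)
P = 0 (P = (√(-4 + 0)*0)*(-5) = (√(-4)*0)*(-5) = ((2*I)*0)*(-5) = 0*(-5) = 0)
136*P + (62 + (-2*3 - 2)) = 136*0 + (62 + (-2*3 - 2)) = 0 + (62 + (-6 - 2)) = 0 + (62 - 8) = 0 + 54 = 54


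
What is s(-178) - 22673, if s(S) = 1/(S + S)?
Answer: -8071589/356 ≈ -22673.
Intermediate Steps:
s(S) = 1/(2*S)
s(-178) - 22673 = (½)/(-178) - 22673 = (½)*(-1/178) - 22673 = -1/356 - 22673 = -8071589/356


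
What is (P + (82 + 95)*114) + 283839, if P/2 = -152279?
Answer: -541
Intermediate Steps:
P = -304558 (P = 2*(-152279) = -304558)
(P + (82 + 95)*114) + 283839 = (-304558 + (82 + 95)*114) + 283839 = (-304558 + 177*114) + 283839 = (-304558 + 20178) + 283839 = -284380 + 283839 = -541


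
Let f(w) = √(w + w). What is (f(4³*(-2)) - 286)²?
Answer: 81540 - 9152*I ≈ 81540.0 - 9152.0*I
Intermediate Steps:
f(w) = √2*√w (f(w) = √(2*w) = √2*√w)
(f(4³*(-2)) - 286)² = (√2*√(4³*(-2)) - 286)² = (√2*√(64*(-2)) - 286)² = (√2*√(-128) - 286)² = (√2*(8*I*√2) - 286)² = (16*I - 286)² = (-286 + 16*I)²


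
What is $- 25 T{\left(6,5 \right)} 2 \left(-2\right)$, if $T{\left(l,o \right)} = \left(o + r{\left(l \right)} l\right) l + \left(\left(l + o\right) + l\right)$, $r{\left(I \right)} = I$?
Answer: $26300$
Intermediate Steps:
$T{\left(l,o \right)} = o + 2 l + l \left(o + l^{2}\right)$ ($T{\left(l,o \right)} = \left(o + l l\right) l + \left(\left(l + o\right) + l\right) = \left(o + l^{2}\right) l + \left(o + 2 l\right) = l \left(o + l^{2}\right) + \left(o + 2 l\right) = o + 2 l + l \left(o + l^{2}\right)$)
$- 25 T{\left(6,5 \right)} 2 \left(-2\right) = - 25 \left(5 + 6^{3} + 2 \cdot 6 + 6 \cdot 5\right) 2 \left(-2\right) = - 25 \left(5 + 216 + 12 + 30\right) \left(-4\right) = \left(-25\right) 263 \left(-4\right) = \left(-6575\right) \left(-4\right) = 26300$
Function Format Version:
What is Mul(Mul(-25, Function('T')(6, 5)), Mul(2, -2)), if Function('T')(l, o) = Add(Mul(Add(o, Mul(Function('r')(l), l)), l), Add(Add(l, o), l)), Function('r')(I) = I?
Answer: 26300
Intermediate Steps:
Function('T')(l, o) = Add(o, Mul(2, l), Mul(l, Add(o, Pow(l, 2)))) (Function('T')(l, o) = Add(Mul(Add(o, Mul(l, l)), l), Add(Add(l, o), l)) = Add(Mul(Add(o, Pow(l, 2)), l), Add(o, Mul(2, l))) = Add(Mul(l, Add(o, Pow(l, 2))), Add(o, Mul(2, l))) = Add(o, Mul(2, l), Mul(l, Add(o, Pow(l, 2)))))
Mul(Mul(-25, Function('T')(6, 5)), Mul(2, -2)) = Mul(Mul(-25, Add(5, Pow(6, 3), Mul(2, 6), Mul(6, 5))), Mul(2, -2)) = Mul(Mul(-25, Add(5, 216, 12, 30)), -4) = Mul(Mul(-25, 263), -4) = Mul(-6575, -4) = 26300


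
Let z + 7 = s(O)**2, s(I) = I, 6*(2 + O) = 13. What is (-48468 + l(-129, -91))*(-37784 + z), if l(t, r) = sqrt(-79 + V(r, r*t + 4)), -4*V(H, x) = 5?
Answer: 5494958525/3 - 1360475*I*sqrt(321)/72 ≈ 1.8317e+9 - 3.3854e+5*I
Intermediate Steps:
V(H, x) = -5/4 (V(H, x) = -1/4*5 = -5/4)
O = 1/6 (O = -2 + (1/6)*13 = -2 + 13/6 = 1/6 ≈ 0.16667)
l(t, r) = I*sqrt(321)/2 (l(t, r) = sqrt(-79 - 5/4) = sqrt(-321/4) = I*sqrt(321)/2)
z = -251/36 (z = -7 + (1/6)**2 = -7 + 1/36 = -251/36 ≈ -6.9722)
(-48468 + l(-129, -91))*(-37784 + z) = (-48468 + I*sqrt(321)/2)*(-37784 - 251/36) = (-48468 + I*sqrt(321)/2)*(-1360475/36) = 5494958525/3 - 1360475*I*sqrt(321)/72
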